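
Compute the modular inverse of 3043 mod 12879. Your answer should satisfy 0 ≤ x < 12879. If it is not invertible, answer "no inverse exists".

Extended Euclidean algorithm:
12879 = 4*3043 + 707
3043 = 4*707 + 215
707 = 3*215 + 62
215 = 3*62 + 29
62 = 2*29 + 4
29 = 7*4 + 1
4 = 4*1 + 0
gcd = 1, so the inverse exists. Back-substitute:
1 = 29 − 7·4
1 = −7·62 + 15·29
1 = 15·215 − 52·62
1 = −52·707 + 171·215
1 = 171·3043 − 736·707
1 = −736·12879 + 3115·3043
So 3043·3115 ≡ 1 (mod 12879).

3115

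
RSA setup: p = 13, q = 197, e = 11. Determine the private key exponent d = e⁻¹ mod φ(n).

φ(n) = (p−1)(q−1) = 12·196 = 2352.
Need d with 11·d ≡ 1 (mod 2352). Apply the extended Euclidean algorithm:
2352 = 213*11 + 9
11 = 1*9 + 2
9 = 4*2 + 1
2 = 2*1 + 0
Back-substitute:
1 = 9 − 4·2
1 = −4·11 + 5·9
1 = 5·2352 − 1069·11
So 11·(-1069) ≡ 1 (mod 2352), hence d ≡ -1069 ≡ 1283 (mod 2352).

1283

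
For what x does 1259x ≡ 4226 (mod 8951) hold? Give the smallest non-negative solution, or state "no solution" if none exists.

First find gcd(1259, 8951):
8951 = 7×1259 + 138
1259 = 9×138 + 17
138 = 8×17 + 2
17 = 8×2 + 1
2 = 2×1 + 0
gcd = 1, so a unique solution mod 8951 exists.
Back-substitute for the Bézout coefficients:
1 = 17 − 8·2
1 = −8·138 + 65·17
1 = 65·1259 − 593·138
1 = −593·8951 + 4216·1259
So 1259·(4216) ≡ 1 (mod 8951), giving 1259⁻¹ ≡ 4216.
x ≡ 1259⁻¹·4226 ≡ 4216·4226 ≡ 4326 (mod 8951).

4326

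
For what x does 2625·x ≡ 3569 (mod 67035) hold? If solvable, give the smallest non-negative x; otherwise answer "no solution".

gcd(2625, 67035):
67035 = 25*2625 + 1410
2625 = 1*1410 + 1215
1410 = 1*1215 + 195
1215 = 6*195 + 45
195 = 4*45 + 15
45 = 3*15 + 0
gcd = 15, but 15 ∤ 3569, so the congruence has no solution.

no solution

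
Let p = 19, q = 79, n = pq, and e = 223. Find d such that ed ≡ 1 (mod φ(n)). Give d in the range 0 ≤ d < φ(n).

φ(n) = (p−1)(q−1) = 18·78 = 1404.
Need d with 223·d ≡ 1 (mod 1404). Apply the extended Euclidean algorithm:
1404 = 6×223 + 66
223 = 3×66 + 25
66 = 2×25 + 16
25 = 1×16 + 9
16 = 1×9 + 7
9 = 1×7 + 2
7 = 3×2 + 1
2 = 2×1 + 0
Back-substitute:
1 = 7 − 3·2
1 = −3·9 + 4·7
1 = 4·16 − 7·9
1 = −7·25 + 11·16
1 = 11·66 − 29·25
1 = −29·223 + 98·66
1 = 98·1404 − 617·223
So 223·(-617) ≡ 1 (mod 1404), hence d ≡ -617 ≡ 787 (mod 1404).

787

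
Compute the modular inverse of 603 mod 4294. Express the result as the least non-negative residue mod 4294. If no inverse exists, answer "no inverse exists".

gcd(4294, 603) by repeated division:
4294 = 7·603 + 73
603 = 8·73 + 19
73 = 3·19 + 16
19 = 1·16 + 3
16 = 5·3 + 1
3 = 3·1 + 0
The gcd is 1. Working backward:
1 = 16 − 5·3
1 = −5·19 + 6·16
1 = 6·73 − 23·19
1 = −23·603 + 190·73
1 = 190·4294 − 1353·603
Hence 603⁻¹ ≡ -1353 ≡ 2941 (mod 4294).

2941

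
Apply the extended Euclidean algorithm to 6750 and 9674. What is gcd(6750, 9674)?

2

Repeated division:
9674 = 1*6750 + 2924
6750 = 2*2924 + 902
2924 = 3*902 + 218
902 = 4*218 + 30
218 = 7*30 + 8
30 = 3*8 + 6
8 = 1*6 + 2
6 = 3*2 + 0
gcd(6750, 9674) = 2.
Express as a combination:
2 = 8 − 6
2 = −30 + 4·8
2 = 4·218 − 29·30
2 = −29·902 + 120·218
2 = 120·2924 − 389·902
2 = −389·6750 + 898·2924
2 = 898·9674 − 1287·6750
So 2 = (898)·9674 + (-1287)·6750.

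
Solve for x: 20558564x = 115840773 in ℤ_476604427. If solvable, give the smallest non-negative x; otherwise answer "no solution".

no solution

gcd(20558564, 476604427):
476604427 = 23×20558564 + 3757455
20558564 = 5×3757455 + 1771289
3757455 = 2×1771289 + 214877
1771289 = 8×214877 + 52273
214877 = 4×52273 + 5785
52273 = 9×5785 + 208
5785 = 27×208 + 169
208 = 1×169 + 39
169 = 4×39 + 13
39 = 3×13 + 0
gcd = 13, but 13 ∤ 115840773, so the congruence has no solution.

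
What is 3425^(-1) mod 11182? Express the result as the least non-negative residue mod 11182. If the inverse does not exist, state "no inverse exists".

Apply the Euclidean algorithm to 11182 and 3425:
11182 = 3·3425 + 907
3425 = 3·907 + 704
907 = 1·704 + 203
704 = 3·203 + 95
203 = 2·95 + 13
95 = 7·13 + 4
13 = 3·4 + 1
4 = 4·1 + 0
Since gcd(3425, 11182) = 1, back-substitute to write 1 as a combination:
1 = 13 − 3·4
1 = −3·95 + 22·13
1 = 22·203 − 47·95
1 = −47·704 + 163·203
1 = 163·907 − 210·704
1 = −210·3425 + 793·907
1 = 793·11182 − 2589·3425
Thus 3425·(-2589) ≡ 1 (mod 11182); reducing, -2589 mod 11182 = 8593.

8593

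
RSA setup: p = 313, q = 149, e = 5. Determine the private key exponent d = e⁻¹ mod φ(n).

φ(n) = (p−1)(q−1) = 312·148 = 46176.
Need d with 5·d ≡ 1 (mod 46176). Apply the extended Euclidean algorithm:
46176 = 9235×5 + 1
5 = 5×1 + 0
Back-substitute:
1 = 46176 − 9235·5
So 5·(-9235) ≡ 1 (mod 46176), hence d ≡ -9235 ≡ 36941 (mod 46176).

36941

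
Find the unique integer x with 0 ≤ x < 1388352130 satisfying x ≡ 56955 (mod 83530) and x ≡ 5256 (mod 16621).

Write x = 56955 + 83530·k. Then 83530·k ≡ 5256 − 56955 ≡ 14785 (mod 16621).
Need 83530⁻¹ mod 16621. Extended Euclid on (16621, 425):
16621 = 39×425 + 46
425 = 9×46 + 11
46 = 4×11 + 2
11 = 5×2 + 1
2 = 2×1 + 0
Back-substitute:
1 = 11 − 5·2
1 = −5·46 + 21·11
1 = 21·425 − 194·46
1 = −194·16621 + 7587·425
83530⁻¹ ≡ 7587 (mod 16621), so k ≡ 7587·14785 ≡ 15287 (mod 16621).
x = 56955 + 83530·15287 = 1276980065.

1276980065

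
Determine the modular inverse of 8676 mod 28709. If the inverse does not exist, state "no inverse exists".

27938

gcd(28709, 8676) by repeated division:
28709 = 3×8676 + 2681
8676 = 3×2681 + 633
2681 = 4×633 + 149
633 = 4×149 + 37
149 = 4×37 + 1
37 = 37×1 + 0
Since gcd(8676, 28709) = 1, back-substitute to write 1 as a combination:
1 = 149 − 4·37
1 = −4·633 + 17·149
1 = 17·2681 − 72·633
1 = −72·8676 + 233·2681
1 = 233·28709 − 771·8676
Hence 8676⁻¹ ≡ -771 ≡ 27938 (mod 28709).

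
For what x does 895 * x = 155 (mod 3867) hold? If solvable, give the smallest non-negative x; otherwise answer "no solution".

First find gcd(895, 3867):
3867 = 4*895 + 287
895 = 3*287 + 34
287 = 8*34 + 15
34 = 2*15 + 4
15 = 3*4 + 3
4 = 1*3 + 1
3 = 3*1 + 0
gcd = 1, so a unique solution mod 3867 exists.
Back-substitute for the Bézout coefficients:
1 = 4 − 3
1 = −15 + 4·4
1 = 4·34 − 9·15
1 = −9·287 + 76·34
1 = 76·895 − 237·287
1 = −237·3867 + 1024·895
So 895·(1024) ≡ 1 (mod 3867), giving 895⁻¹ ≡ 1024.
x ≡ 895⁻¹·155 ≡ 1024·155 ≡ 173 (mod 3867).

173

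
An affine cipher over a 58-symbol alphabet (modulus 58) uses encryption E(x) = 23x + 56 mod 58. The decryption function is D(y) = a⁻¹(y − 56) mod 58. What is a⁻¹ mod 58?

Apply the Euclidean algorithm to 58 and 23:
58 = 2*23 + 12
23 = 1*12 + 11
12 = 1*11 + 1
11 = 11*1 + 0
Since gcd(23, 58) = 1, back-substitute to write 1 as a combination:
1 = 12 − 11
1 = −23 + 2·12
1 = 2·58 − 5·23
So 23·(-5) ≡ 1 (mod 58), and -5 ≡ 53 (mod 58).

53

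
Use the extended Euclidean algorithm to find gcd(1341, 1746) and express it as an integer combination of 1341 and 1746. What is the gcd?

Apply Euclid's algorithm to 1746 and 1341:
1746 = 1*1341 + 405
1341 = 3*405 + 126
405 = 3*126 + 27
126 = 4*27 + 18
27 = 1*18 + 9
18 = 2*9 + 0
gcd(1341, 1746) = 9.
Express as a combination:
9 = 27 − 18
9 = −126 + 5·27
9 = 5·405 − 16·126
9 = −16·1341 + 53·405
9 = 53·1746 − 69·1341
So 9 = (53)·1746 + (-69)·1341.

9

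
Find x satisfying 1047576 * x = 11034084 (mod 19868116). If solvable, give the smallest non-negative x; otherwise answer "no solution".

First find gcd(1047576, 19868116):
19868116 = 18·1047576 + 1011748
1047576 = 1·1011748 + 35828
1011748 = 28·35828 + 8564
35828 = 4·8564 + 1572
8564 = 5·1572 + 704
1572 = 2·704 + 164
704 = 4·164 + 48
164 = 3·48 + 20
48 = 2·20 + 8
20 = 2·8 + 4
8 = 2·4 + 0
gcd = 4 and 4 | 11034084, so solutions exist. Divide through by 4: 261894x ≡ 2758521 (mod 4967029).
Now find 261894⁻¹ mod 4967029:
4967029 = 18·261894 + 252937
261894 = 1·252937 + 8957
252937 = 28·8957 + 2141
8957 = 4·2141 + 393
2141 = 5·393 + 176
393 = 2·176 + 41
176 = 4·41 + 12
41 = 3·12 + 5
12 = 2·5 + 2
5 = 2·2 + 1
2 = 2·1 + 0
Back-substitute:
1 = 5 − 2·2
1 = −2·12 + 5·5
1 = 5·41 − 17·12
1 = −17·176 + 73·41
1 = 73·393 − 163·176
1 = −163·2141 + 888·393
1 = 888·8957 − 3715·2141
1 = −3715·252937 + 104908·8957
1 = 104908·261894 − 108623·252937
1 = −108623·4967029 + 2060122·261894
So 261894⁻¹ ≡ 2060122 (mod 4967029).
Then x ≡ 2060122·2758521 ≡ 2646024 (mod 4967029); the smallest non-negative solution is x = 2646024.

2646024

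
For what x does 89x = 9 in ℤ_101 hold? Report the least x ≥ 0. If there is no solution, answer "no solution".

First find gcd(89, 101):
101 = 1*89 + 12
89 = 7*12 + 5
12 = 2*5 + 2
5 = 2*2 + 1
2 = 2*1 + 0
gcd = 1, so a unique solution mod 101 exists.
Back-substitute for the Bézout coefficients:
1 = 5 − 2·2
1 = −2·12 + 5·5
1 = 5·89 − 37·12
1 = −37·101 + 42·89
So 89·(42) ≡ 1 (mod 101), giving 89⁻¹ ≡ 42.
x ≡ 89⁻¹·9 ≡ 42·9 ≡ 75 (mod 101).

75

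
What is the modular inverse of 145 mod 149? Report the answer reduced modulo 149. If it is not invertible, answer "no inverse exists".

gcd(149, 145) by repeated division:
149 = 1×145 + 4
145 = 36×4 + 1
4 = 4×1 + 0
The gcd is 1. Working backward:
1 = 145 − 36·4
1 = −36·149 + 37·145
So 145·37 ≡ 1 (mod 149).

37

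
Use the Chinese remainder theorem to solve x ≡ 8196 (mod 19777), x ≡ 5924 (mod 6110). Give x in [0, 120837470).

64362554

Write x = 8196 + 19777·k. Then 19777·k ≡ 5924 − 8196 ≡ 3838 (mod 6110).
Need 19777⁻¹ mod 6110. Extended Euclid on (6110, 1447):
6110 = 4·1447 + 322
1447 = 4·322 + 159
322 = 2·159 + 4
159 = 39·4 + 3
4 = 1·3 + 1
3 = 3·1 + 0
Back-substitute:
1 = 4 − 3
1 = −159 + 40·4
1 = 40·322 − 81·159
1 = −81·1447 + 364·322
1 = 364·6110 − 1537·1447
19777⁻¹ ≡ 4573 (mod 6110), so k ≡ 4573·3838 ≡ 3254 (mod 6110).
x = 8196 + 19777·3254 = 64362554.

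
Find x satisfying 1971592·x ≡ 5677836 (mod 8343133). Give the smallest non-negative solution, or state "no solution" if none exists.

First find gcd(1971592, 8343133):
8343133 = 4·1971592 + 456765
1971592 = 4·456765 + 144532
456765 = 3·144532 + 23169
144532 = 6·23169 + 5518
23169 = 4·5518 + 1097
5518 = 5·1097 + 33
1097 = 33·33 + 8
33 = 4·8 + 1
8 = 8·1 + 0
gcd = 1, so a unique solution mod 8343133 exists.
Back-substitute for the Bézout coefficients:
1 = 33 − 4·8
1 = −4·1097 + 133·33
1 = 133·5518 − 669·1097
1 = −669·23169 + 2809·5518
1 = 2809·144532 − 17523·23169
1 = −17523·456765 + 55378·144532
1 = 55378·1971592 − 239035·456765
1 = −239035·8343133 + 1011518·1971592
So 1971592·(1011518) ≡ 1 (mod 8343133), giving 1971592⁻¹ ≡ 1011518.
x ≡ 1971592⁻¹·5677836 ≡ 1011518·5677836 ≡ 4106774 (mod 8343133).

4106774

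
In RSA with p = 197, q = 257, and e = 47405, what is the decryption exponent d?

12965

φ(n) = (p−1)(q−1) = 196·256 = 50176.
Need d with 47405·d ≡ 1 (mod 50176). Apply the extended Euclidean algorithm:
50176 = 1×47405 + 2771
47405 = 17×2771 + 298
2771 = 9×298 + 89
298 = 3×89 + 31
89 = 2×31 + 27
31 = 1×27 + 4
27 = 6×4 + 3
4 = 1×3 + 1
3 = 3×1 + 0
Back-substitute:
1 = 4 − 3
1 = −27 + 7·4
1 = 7·31 − 8·27
1 = −8·89 + 23·31
1 = 23·298 − 77·89
1 = −77·2771 + 716·298
1 = 716·47405 − 12249·2771
1 = −12249·50176 + 12965·47405
So 47405·12965 ≡ 1 (mod 50176), hence d = 12965.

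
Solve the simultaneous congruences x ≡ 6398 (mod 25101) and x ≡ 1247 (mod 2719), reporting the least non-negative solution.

23526035

Write x = 6398 + 25101·k. Then 25101·k ≡ 1247 − 6398 ≡ 287 (mod 2719).
Need 25101⁻¹ mod 2719. Extended Euclid on (2719, 630):
2719 = 4·630 + 199
630 = 3·199 + 33
199 = 6·33 + 1
33 = 33·1 + 0
Back-substitute:
1 = 199 − 6·33
1 = −6·630 + 19·199
1 = 19·2719 − 82·630
25101⁻¹ ≡ 2637 (mod 2719), so k ≡ 2637·287 ≡ 937 (mod 2719).
x = 6398 + 25101·937 = 23526035.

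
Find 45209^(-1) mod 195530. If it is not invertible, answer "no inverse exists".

Apply the Euclidean algorithm to 195530 and 45209:
195530 = 4*45209 + 14694
45209 = 3*14694 + 1127
14694 = 13*1127 + 43
1127 = 26*43 + 9
43 = 4*9 + 7
9 = 1*7 + 2
7 = 3*2 + 1
2 = 2*1 + 0
gcd = 1, so the inverse exists. Back-substitute:
1 = 7 − 3·2
1 = −3·9 + 4·7
1 = 4·43 − 19·9
1 = −19·1127 + 498·43
1 = 498·14694 − 6493·1127
1 = −6493·45209 + 19977·14694
1 = 19977·195530 − 86401·45209
So 45209·(-86401) ≡ 1 (mod 195530), and -86401 ≡ 109129 (mod 195530).

109129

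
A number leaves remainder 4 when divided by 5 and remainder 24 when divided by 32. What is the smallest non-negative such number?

Write x = 4 + 5·k. Then 5·k ≡ 24 − 4 ≡ 20 (mod 32).
Need 5⁻¹ mod 32. Extended Euclid on (32, 5):
32 = 6*5 + 2
5 = 2*2 + 1
2 = 2*1 + 0
Back-substitute:
1 = 5 − 2·2
1 = −2·32 + 13·5
5⁻¹ ≡ 13 (mod 32), so k ≡ 13·20 ≡ 4 (mod 32).
x = 4 + 5·4 = 24.

24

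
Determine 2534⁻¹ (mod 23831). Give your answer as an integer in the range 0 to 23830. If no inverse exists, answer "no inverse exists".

22994

Extended Euclidean algorithm:
23831 = 9·2534 + 1025
2534 = 2·1025 + 484
1025 = 2·484 + 57
484 = 8·57 + 28
57 = 2·28 + 1
28 = 28·1 + 0
The gcd is 1. Working backward:
1 = 57 − 2·28
1 = −2·484 + 17·57
1 = 17·1025 − 36·484
1 = −36·2534 + 89·1025
1 = 89·23831 − 837·2534
Thus 2534·(-837) ≡ 1 (mod 23831); reducing, -837 mod 23831 = 22994.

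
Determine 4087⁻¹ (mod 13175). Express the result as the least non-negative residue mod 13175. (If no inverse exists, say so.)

Extended Euclidean algorithm:
13175 = 3×4087 + 914
4087 = 4×914 + 431
914 = 2×431 + 52
431 = 8×52 + 15
52 = 3×15 + 7
15 = 2×7 + 1
7 = 7×1 + 0
The gcd is 1. Working backward:
1 = 15 − 2·7
1 = −2·52 + 7·15
1 = 7·431 − 58·52
1 = −58·914 + 123·431
1 = 123·4087 − 550·914
1 = −550·13175 + 1773·4087
So 4087·1773 ≡ 1 (mod 13175).

1773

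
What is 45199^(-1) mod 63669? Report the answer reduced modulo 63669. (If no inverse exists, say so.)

Extended Euclidean algorithm:
63669 = 1·45199 + 18470
45199 = 2·18470 + 8259
18470 = 2·8259 + 1952
8259 = 4·1952 + 451
1952 = 4·451 + 148
451 = 3·148 + 7
148 = 21·7 + 1
7 = 7·1 + 0
gcd = 1, so the inverse exists. Back-substitute:
1 = 148 − 21·7
1 = −21·451 + 64·148
1 = 64·1952 − 277·451
1 = −277·8259 + 1172·1952
1 = 1172·18470 − 2621·8259
1 = −2621·45199 + 6414·18470
1 = 6414·63669 − 9035·45199
So 45199·(-9035) ≡ 1 (mod 63669), and -9035 ≡ 54634 (mod 63669).

54634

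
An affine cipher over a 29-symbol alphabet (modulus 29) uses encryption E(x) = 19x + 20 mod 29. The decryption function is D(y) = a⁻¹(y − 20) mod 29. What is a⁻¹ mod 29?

26

Extended Euclidean algorithm:
29 = 1*19 + 10
19 = 1*10 + 9
10 = 1*9 + 1
9 = 9*1 + 0
gcd = 1, so the inverse exists. Back-substitute:
1 = 10 − 9
1 = −19 + 2·10
1 = 2·29 − 3·19
Thus 19·(-3) ≡ 1 (mod 29); reducing, -3 mod 29 = 26.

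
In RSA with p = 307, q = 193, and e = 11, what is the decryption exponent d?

53411

φ(n) = (p−1)(q−1) = 306·192 = 58752.
Need d with 11·d ≡ 1 (mod 58752). Apply the extended Euclidean algorithm:
58752 = 5341×11 + 1
11 = 11×1 + 0
Back-substitute:
1 = 58752 − 5341·11
So 11·(-5341) ≡ 1 (mod 58752), hence d ≡ -5341 ≡ 53411 (mod 58752).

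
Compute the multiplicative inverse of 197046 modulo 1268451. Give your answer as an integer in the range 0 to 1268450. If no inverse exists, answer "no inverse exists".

Euclidean algorithm on 1268451, 197046:
1268451 = 6*197046 + 86175
197046 = 2*86175 + 24696
86175 = 3*24696 + 12087
24696 = 2*12087 + 522
12087 = 23*522 + 81
522 = 6*81 + 36
81 = 2*36 + 9
36 = 4*9 + 0
The gcd is 9, not 1, hence no inverse exists.

no inverse exists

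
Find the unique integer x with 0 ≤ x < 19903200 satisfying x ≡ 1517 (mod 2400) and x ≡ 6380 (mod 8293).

Write x = 1517 + 2400·k. Then 2400·k ≡ 6380 − 1517 ≡ 4863 (mod 8293).
Need 2400⁻¹ mod 8293. Extended Euclid on (8293, 2400):
8293 = 3*2400 + 1093
2400 = 2*1093 + 214
1093 = 5*214 + 23
214 = 9*23 + 7
23 = 3*7 + 2
7 = 3*2 + 1
2 = 2*1 + 0
Back-substitute:
1 = 7 − 3·2
1 = −3·23 + 10·7
1 = 10·214 − 93·23
1 = −93·1093 + 475·214
1 = 475·2400 − 1043·1093
1 = −1043·8293 + 3604·2400
2400⁻¹ ≡ 3604 (mod 8293), so k ≡ 3604·4863 ≡ 3143 (mod 8293).
x = 1517 + 2400·3143 = 7544717.

7544717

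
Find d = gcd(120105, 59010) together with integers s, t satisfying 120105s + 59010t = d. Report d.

Apply Euclid's algorithm to 120105 and 59010:
120105 = 2*59010 + 2085
59010 = 28*2085 + 630
2085 = 3*630 + 195
630 = 3*195 + 45
195 = 4*45 + 15
45 = 3*15 + 0
gcd(120105, 59010) = 15.
Working backward:
15 = 195 − 4·45
15 = −4·630 + 13·195
15 = 13·2085 − 43·630
15 = −43·59010 + 1217·2085
15 = 1217·120105 − 2477·59010
So 15 = (1217)·120105 + (-2477)·59010.

15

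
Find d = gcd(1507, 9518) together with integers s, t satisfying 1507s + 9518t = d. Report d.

Repeated division:
9518 = 6·1507 + 476
1507 = 3·476 + 79
476 = 6·79 + 2
79 = 39·2 + 1
2 = 2·1 + 0
gcd(1507, 9518) = 1.
Express as a combination:
1 = 79 − 39·2
1 = −39·476 + 235·79
1 = 235·1507 − 744·476
1 = −744·9518 + 4699·1507
So 1 = (-744)·9518 + (4699)·1507.

1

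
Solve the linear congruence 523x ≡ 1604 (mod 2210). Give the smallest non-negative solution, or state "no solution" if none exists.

58

First find gcd(523, 2210):
2210 = 4·523 + 118
523 = 4·118 + 51
118 = 2·51 + 16
51 = 3·16 + 3
16 = 5·3 + 1
3 = 3·1 + 0
gcd = 1, so a unique solution mod 2210 exists.
Back-substitute for the Bézout coefficients:
1 = 16 − 5·3
1 = −5·51 + 16·16
1 = 16·118 − 37·51
1 = −37·523 + 164·118
1 = 164·2210 − 693·523
So 523·(-693) ≡ 1 (mod 2210), giving 523⁻¹ ≡ 1517.
x ≡ 523⁻¹·1604 ≡ 1517·1604 ≡ 58 (mod 2210).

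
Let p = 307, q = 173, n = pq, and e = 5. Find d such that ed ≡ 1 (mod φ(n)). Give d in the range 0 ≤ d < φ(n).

φ(n) = (p−1)(q−1) = 306·172 = 52632.
Need d with 5·d ≡ 1 (mod 52632). Apply the extended Euclidean algorithm:
52632 = 10526*5 + 2
5 = 2*2 + 1
2 = 2*1 + 0
Back-substitute:
1 = 5 − 2·2
1 = −2·52632 + 21053·5
So 5·21053 ≡ 1 (mod 52632), hence d = 21053.

21053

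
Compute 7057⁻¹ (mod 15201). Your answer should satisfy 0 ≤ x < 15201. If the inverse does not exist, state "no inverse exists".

gcd(15201, 7057) by repeated division:
15201 = 2*7057 + 1087
7057 = 6*1087 + 535
1087 = 2*535 + 17
535 = 31*17 + 8
17 = 2*8 + 1
8 = 8*1 + 0
Since gcd(7057, 15201) = 1, back-substitute to write 1 as a combination:
1 = 17 − 2·8
1 = −2·535 + 63·17
1 = 63·1087 − 128·535
1 = −128·7057 + 831·1087
1 = 831·15201 − 1790·7057
Thus 7057·(-1790) ≡ 1 (mod 15201); reducing, -1790 mod 15201 = 13411.

13411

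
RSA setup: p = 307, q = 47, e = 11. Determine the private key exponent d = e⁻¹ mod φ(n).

3839

φ(n) = (p−1)(q−1) = 306·46 = 14076.
Need d with 11·d ≡ 1 (mod 14076). Apply the extended Euclidean algorithm:
14076 = 1279×11 + 7
11 = 1×7 + 4
7 = 1×4 + 3
4 = 1×3 + 1
3 = 3×1 + 0
Back-substitute:
1 = 4 − 3
1 = −7 + 2·4
1 = 2·11 − 3·7
1 = −3·14076 + 3839·11
So 11·3839 ≡ 1 (mod 14076), hence d = 3839.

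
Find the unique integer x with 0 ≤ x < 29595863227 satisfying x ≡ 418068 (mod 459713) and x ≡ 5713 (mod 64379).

Write x = 418068 + 459713·k. Then 459713·k ≡ 5713 − 418068 ≡ 38298 (mod 64379).
Need 459713⁻¹ mod 64379. Extended Euclid on (64379, 9060):
64379 = 7·9060 + 959
9060 = 9·959 + 429
959 = 2·429 + 101
429 = 4·101 + 25
101 = 4·25 + 1
25 = 25·1 + 0
Back-substitute:
1 = 101 − 4·25
1 = −4·429 + 17·101
1 = 17·959 − 38·429
1 = −38·9060 + 359·959
1 = 359·64379 − 2551·9060
459713⁻¹ ≡ 61828 (mod 64379), so k ≡ 61828·38298 ≡ 29124 (mod 64379).
x = 418068 + 459713·29124 = 13389099480.

13389099480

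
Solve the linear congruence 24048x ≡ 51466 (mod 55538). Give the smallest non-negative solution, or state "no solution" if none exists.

822

First find gcd(24048, 55538):
55538 = 2×24048 + 7442
24048 = 3×7442 + 1722
7442 = 4×1722 + 554
1722 = 3×554 + 60
554 = 9×60 + 14
60 = 4×14 + 4
14 = 3×4 + 2
4 = 2×2 + 0
gcd = 2 and 2 | 51466, so solutions exist. Divide through by 2: 12024x ≡ 25733 (mod 27769).
Now find 12024⁻¹ mod 27769:
27769 = 2×12024 + 3721
12024 = 3×3721 + 861
3721 = 4×861 + 277
861 = 3×277 + 30
277 = 9×30 + 7
30 = 4×7 + 2
7 = 3×2 + 1
2 = 2×1 + 0
Back-substitute:
1 = 7 − 3·2
1 = −3·30 + 13·7
1 = 13·277 − 120·30
1 = −120·861 + 373·277
1 = 373·3721 − 1612·861
1 = −1612·12024 + 5209·3721
1 = 5209·27769 − 12030·12024
So 12024·(-12030) ≡ 1 (mod 27769), i.e. 12024⁻¹ ≡ 15739.
Then x ≡ 15739·25733 ≡ 822 (mod 27769); the smallest non-negative solution is x = 822.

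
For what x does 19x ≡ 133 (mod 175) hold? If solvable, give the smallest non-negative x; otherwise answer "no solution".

First find gcd(19, 175):
175 = 9·19 + 4
19 = 4·4 + 3
4 = 1·3 + 1
3 = 3·1 + 0
gcd = 1, so a unique solution mod 175 exists.
Back-substitute for the Bézout coefficients:
1 = 4 − 3
1 = −19 + 5·4
1 = 5·175 − 46·19
So 19·(-46) ≡ 1 (mod 175), giving 19⁻¹ ≡ 129.
x ≡ 19⁻¹·133 ≡ 129·133 ≡ 7 (mod 175).

7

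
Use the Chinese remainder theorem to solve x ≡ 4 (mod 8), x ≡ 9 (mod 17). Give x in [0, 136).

Write x = 4 + 8·k. Then 8·k ≡ 9 − 4 ≡ 5 (mod 17).
Need 8⁻¹ mod 17. Extended Euclid on (17, 8):
17 = 2×8 + 1
8 = 8×1 + 0
Back-substitute:
1 = 17 − 2·8
8⁻¹ ≡ 15 (mod 17), so k ≡ 15·5 ≡ 7 (mod 17).
x = 4 + 8·7 = 60.

60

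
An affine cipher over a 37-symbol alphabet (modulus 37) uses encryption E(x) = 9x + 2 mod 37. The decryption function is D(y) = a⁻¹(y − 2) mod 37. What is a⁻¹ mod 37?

33

gcd(37, 9) by repeated division:
37 = 4·9 + 1
9 = 9·1 + 0
The gcd is 1. Working backward:
1 = 37 − 4·9
So 9·(-4) ≡ 1 (mod 37), and -4 ≡ 33 (mod 37).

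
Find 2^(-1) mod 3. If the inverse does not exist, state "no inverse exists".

Extended Euclidean algorithm:
3 = 1×2 + 1
2 = 2×1 + 0
The gcd is 1. Working backward:
1 = 3 − 2
Thus 2·(-1) ≡ 1 (mod 3); reducing, -1 mod 3 = 2.

2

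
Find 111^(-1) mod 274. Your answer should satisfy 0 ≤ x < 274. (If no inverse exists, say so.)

79

Extended Euclidean algorithm:
274 = 2·111 + 52
111 = 2·52 + 7
52 = 7·7 + 3
7 = 2·3 + 1
3 = 3·1 + 0
gcd = 1, so the inverse exists. Back-substitute:
1 = 7 − 2·3
1 = −2·52 + 15·7
1 = 15·111 − 32·52
1 = −32·274 + 79·111
So 111·79 ≡ 1 (mod 274).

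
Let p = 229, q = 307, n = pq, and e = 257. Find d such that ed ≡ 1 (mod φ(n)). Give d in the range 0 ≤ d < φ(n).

φ(n) = (p−1)(q−1) = 228·306 = 69768.
Need d with 257·d ≡ 1 (mod 69768). Apply the extended Euclidean algorithm:
69768 = 271·257 + 121
257 = 2·121 + 15
121 = 8·15 + 1
15 = 15·1 + 0
Back-substitute:
1 = 121 − 8·15
1 = −8·257 + 17·121
1 = 17·69768 − 4615·257
So 257·(-4615) ≡ 1 (mod 69768), hence d ≡ -4615 ≡ 65153 (mod 69768).

65153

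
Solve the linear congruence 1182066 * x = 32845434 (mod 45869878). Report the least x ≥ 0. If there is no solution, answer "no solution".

1513300

First find gcd(1182066, 45869878):
45869878 = 38·1182066 + 951370
1182066 = 1·951370 + 230696
951370 = 4·230696 + 28586
230696 = 8·28586 + 2008
28586 = 14·2008 + 474
2008 = 4·474 + 112
474 = 4·112 + 26
112 = 4·26 + 8
26 = 3·8 + 2
8 = 4·2 + 0
gcd = 2 and 2 | 32845434, so solutions exist. Divide through by 2: 591033x ≡ 16422717 (mod 22934939).
Now find 591033⁻¹ mod 22934939:
22934939 = 38·591033 + 475685
591033 = 1·475685 + 115348
475685 = 4·115348 + 14293
115348 = 8·14293 + 1004
14293 = 14·1004 + 237
1004 = 4·237 + 56
237 = 4·56 + 13
56 = 4·13 + 4
13 = 3·4 + 1
4 = 4·1 + 0
Back-substitute:
1 = 13 − 3·4
1 = −3·56 + 13·13
1 = 13·237 − 55·56
1 = −55·1004 + 233·237
1 = 233·14293 − 3317·1004
1 = −3317·115348 + 26769·14293
1 = 26769·475685 − 110393·115348
1 = −110393·591033 + 137162·475685
1 = 137162·22934939 − 5322549·591033
So 591033·(-5322549) ≡ 1 (mod 22934939), i.e. 591033⁻¹ ≡ 17612390.
Then x ≡ 17612390·16422717 ≡ 1513300 (mod 22934939); the smallest non-negative solution is x = 1513300.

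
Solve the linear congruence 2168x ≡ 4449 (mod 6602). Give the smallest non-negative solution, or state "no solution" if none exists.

gcd(2168, 6602):
6602 = 3·2168 + 98
2168 = 22·98 + 12
98 = 8·12 + 2
12 = 6·2 + 0
gcd = 2, but 2 ∤ 4449, so the congruence has no solution.

no solution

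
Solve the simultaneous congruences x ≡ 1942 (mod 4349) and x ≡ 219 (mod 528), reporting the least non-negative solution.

1154427

Write x = 1942 + 4349·k. Then 4349·k ≡ 219 − 1942 ≡ 389 (mod 528).
Need 4349⁻¹ mod 528. Extended Euclid on (528, 125):
528 = 4×125 + 28
125 = 4×28 + 13
28 = 2×13 + 2
13 = 6×2 + 1
2 = 2×1 + 0
Back-substitute:
1 = 13 − 6·2
1 = −6·28 + 13·13
1 = 13·125 − 58·28
1 = −58·528 + 245·125
4349⁻¹ ≡ 245 (mod 528), so k ≡ 245·389 ≡ 265 (mod 528).
x = 1942 + 4349·265 = 1154427.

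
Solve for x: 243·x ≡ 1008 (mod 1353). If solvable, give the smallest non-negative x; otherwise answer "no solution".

First find gcd(243, 1353):
1353 = 5*243 + 138
243 = 1*138 + 105
138 = 1*105 + 33
105 = 3*33 + 6
33 = 5*6 + 3
6 = 2*3 + 0
gcd = 3 and 3 | 1008, so solutions exist. Divide through by 3: 81x ≡ 336 (mod 451).
Now find 81⁻¹ mod 451:
451 = 5*81 + 46
81 = 1*46 + 35
46 = 1*35 + 11
35 = 3*11 + 2
11 = 5*2 + 1
2 = 2*1 + 0
Back-substitute:
1 = 11 − 5·2
1 = −5·35 + 16·11
1 = 16·46 − 21·35
1 = −21·81 + 37·46
1 = 37·451 − 206·81
So 81·(-206) ≡ 1 (mod 451), i.e. 81⁻¹ ≡ 245.
Then x ≡ 245·336 ≡ 238 (mod 451); the smallest non-negative solution is x = 238.

238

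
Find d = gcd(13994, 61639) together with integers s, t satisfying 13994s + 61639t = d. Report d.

Apply Euclid's algorithm to 61639 and 13994:
61639 = 4·13994 + 5663
13994 = 2·5663 + 2668
5663 = 2·2668 + 327
2668 = 8·327 + 52
327 = 6·52 + 15
52 = 3·15 + 7
15 = 2·7 + 1
7 = 7·1 + 0
gcd(13994, 61639) = 1.
Back-substituting:
1 = 15 − 2·7
1 = −2·52 + 7·15
1 = 7·327 − 44·52
1 = −44·2668 + 359·327
1 = 359·5663 − 762·2668
1 = −762·13994 + 1883·5663
1 = 1883·61639 − 8294·13994
So 1 = (1883)·61639 + (-8294)·13994.

1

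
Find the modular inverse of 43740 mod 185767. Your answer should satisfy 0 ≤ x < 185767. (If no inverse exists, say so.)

Run Euclid on (185767, 43740):
185767 = 4*43740 + 10807
43740 = 4*10807 + 512
10807 = 21*512 + 55
512 = 9*55 + 17
55 = 3*17 + 4
17 = 4*4 + 1
4 = 4*1 + 0
gcd = 1, so the inverse exists. Back-substitute:
1 = 17 − 4·4
1 = −4·55 + 13·17
1 = 13·512 − 121·55
1 = −121·10807 + 2554·512
1 = 2554·43740 − 10337·10807
1 = −10337·185767 + 43902·43740
So 43740·43902 ≡ 1 (mod 185767).

43902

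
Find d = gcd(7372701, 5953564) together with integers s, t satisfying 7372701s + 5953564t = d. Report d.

1

Repeated division:
7372701 = 1·5953564 + 1419137
5953564 = 4·1419137 + 277016
1419137 = 5·277016 + 34057
277016 = 8·34057 + 4560
34057 = 7·4560 + 2137
4560 = 2·2137 + 286
2137 = 7·286 + 135
286 = 2·135 + 16
135 = 8·16 + 7
16 = 2·7 + 2
7 = 3·2 + 1
2 = 2·1 + 0
gcd(7372701, 5953564) = 1.
Back-substituting:
1 = 7 − 3·2
1 = −3·16 + 7·7
1 = 7·135 − 59·16
1 = −59·286 + 125·135
1 = 125·2137 − 934·286
1 = −934·4560 + 1993·2137
1 = 1993·34057 − 14885·4560
1 = −14885·277016 + 121073·34057
1 = 121073·1419137 − 620250·277016
1 = −620250·5953564 + 2602073·1419137
1 = 2602073·7372701 − 3222323·5953564
So 1 = (2602073)·7372701 + (-3222323)·5953564.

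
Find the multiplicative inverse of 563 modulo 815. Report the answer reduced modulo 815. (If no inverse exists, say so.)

152

gcd(815, 563) by repeated division:
815 = 1*563 + 252
563 = 2*252 + 59
252 = 4*59 + 16
59 = 3*16 + 11
16 = 1*11 + 5
11 = 2*5 + 1
5 = 5*1 + 0
The gcd is 1. Working backward:
1 = 11 − 2·5
1 = −2·16 + 3·11
1 = 3·59 − 11·16
1 = −11·252 + 47·59
1 = 47·563 − 105·252
1 = −105·815 + 152·563
So 563·152 ≡ 1 (mod 815).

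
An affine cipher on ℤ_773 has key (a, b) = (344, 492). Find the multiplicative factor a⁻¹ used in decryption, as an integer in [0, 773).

582

Extended Euclidean algorithm:
773 = 2·344 + 85
344 = 4·85 + 4
85 = 21·4 + 1
4 = 4·1 + 0
Since gcd(344, 773) = 1, back-substitute to write 1 as a combination:
1 = 85 − 21·4
1 = −21·344 + 85·85
1 = 85·773 − 191·344
Hence 344⁻¹ ≡ -191 ≡ 582 (mod 773).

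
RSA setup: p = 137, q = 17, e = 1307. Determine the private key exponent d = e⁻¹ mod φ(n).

φ(n) = (p−1)(q−1) = 136·16 = 2176.
Need d with 1307·d ≡ 1 (mod 2176). Apply the extended Euclidean algorithm:
2176 = 1·1307 + 869
1307 = 1·869 + 438
869 = 1·438 + 431
438 = 1·431 + 7
431 = 61·7 + 4
7 = 1·4 + 3
4 = 1·3 + 1
3 = 3·1 + 0
Back-substitute:
1 = 4 − 3
1 = −7 + 2·4
1 = 2·431 − 123·7
1 = −123·438 + 125·431
1 = 125·869 − 248·438
1 = −248·1307 + 373·869
1 = 373·2176 − 621·1307
So 1307·(-621) ≡ 1 (mod 2176), hence d ≡ -621 ≡ 1555 (mod 2176).

1555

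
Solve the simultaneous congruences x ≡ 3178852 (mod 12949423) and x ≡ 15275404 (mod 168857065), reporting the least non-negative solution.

Write x = 3178852 + 12949423·k. Then 12949423·k ≡ 15275404 − 3178852 ≡ 12096552 (mod 168857065).
Need 12949423⁻¹ mod 168857065. Extended Euclid on (168857065, 12949423):
168857065 = 13×12949423 + 514566
12949423 = 25×514566 + 85273
514566 = 6×85273 + 2928
85273 = 29×2928 + 361
2928 = 8×361 + 40
361 = 9×40 + 1
40 = 40×1 + 0
Back-substitute:
1 = 361 − 9·40
1 = −9·2928 + 73·361
1 = 73·85273 − 2126·2928
1 = −2126·514566 + 12829·85273
1 = 12829·12949423 − 322851·514566
1 = −322851·168857065 + 4209892·12949423
12949423⁻¹ ≡ 4209892 (mod 168857065), so k ≡ 4209892·12096552 ≡ 81830229 (mod 168857065).
x = 3178852 + 12949423·81830229 = 1059654252686719.

1059654252686719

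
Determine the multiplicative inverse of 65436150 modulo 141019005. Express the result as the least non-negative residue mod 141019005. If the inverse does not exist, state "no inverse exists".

no inverse exists

Euclidean algorithm on 141019005, 65436150:
141019005 = 2·65436150 + 10146705
65436150 = 6·10146705 + 4555920
10146705 = 2·4555920 + 1034865
4555920 = 4·1034865 + 416460
1034865 = 2·416460 + 201945
416460 = 2·201945 + 12570
201945 = 16·12570 + 825
12570 = 15·825 + 195
825 = 4·195 + 45
195 = 4·45 + 15
45 = 3·15 + 0
gcd(65436150, 141019005) = 15 ≠ 1, so 65436150 has no multiplicative inverse modulo 141019005.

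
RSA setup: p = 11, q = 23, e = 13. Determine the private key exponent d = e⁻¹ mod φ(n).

φ(n) = (p−1)(q−1) = 10·22 = 220.
Need d with 13·d ≡ 1 (mod 220). Apply the extended Euclidean algorithm:
220 = 16×13 + 12
13 = 1×12 + 1
12 = 12×1 + 0
Back-substitute:
1 = 13 − 12
1 = −220 + 17·13
So 13·17 ≡ 1 (mod 220), hence d = 17.

17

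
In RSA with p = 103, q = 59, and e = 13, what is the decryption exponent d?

φ(n) = (p−1)(q−1) = 102·58 = 5916.
Need d with 13·d ≡ 1 (mod 5916). Apply the extended Euclidean algorithm:
5916 = 455×13 + 1
13 = 13×1 + 0
Back-substitute:
1 = 5916 − 455·13
So 13·(-455) ≡ 1 (mod 5916), hence d ≡ -455 ≡ 5461 (mod 5916).

5461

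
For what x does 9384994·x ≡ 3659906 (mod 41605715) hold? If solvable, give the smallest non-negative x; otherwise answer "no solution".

21399529

First find gcd(9384994, 41605715):
41605715 = 4×9384994 + 4065739
9384994 = 2×4065739 + 1253516
4065739 = 3×1253516 + 305191
1253516 = 4×305191 + 32752
305191 = 9×32752 + 10423
32752 = 3×10423 + 1483
10423 = 7×1483 + 42
1483 = 35×42 + 13
42 = 3×13 + 3
13 = 4×3 + 1
3 = 3×1 + 0
gcd = 1, so a unique solution mod 41605715 exists.
Back-substitute for the Bézout coefficients:
1 = 13 − 4·3
1 = −4·42 + 13·13
1 = 13·1483 − 459·42
1 = −459·10423 + 3226·1483
1 = 3226·32752 − 10137·10423
1 = −10137·305191 + 94459·32752
1 = 94459·1253516 − 387973·305191
1 = −387973·4065739 + 1258378·1253516
1 = 1258378·9384994 − 2904729·4065739
1 = −2904729·41605715 + 12877294·9384994
So 9384994·(12877294) ≡ 1 (mod 41605715), giving 9384994⁻¹ ≡ 12877294.
x ≡ 9384994⁻¹·3659906 ≡ 12877294·3659906 ≡ 21399529 (mod 41605715).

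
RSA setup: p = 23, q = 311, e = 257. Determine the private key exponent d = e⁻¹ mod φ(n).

1433

φ(n) = (p−1)(q−1) = 22·310 = 6820.
Need d with 257·d ≡ 1 (mod 6820). Apply the extended Euclidean algorithm:
6820 = 26*257 + 138
257 = 1*138 + 119
138 = 1*119 + 19
119 = 6*19 + 5
19 = 3*5 + 4
5 = 1*4 + 1
4 = 4*1 + 0
Back-substitute:
1 = 5 − 4
1 = −19 + 4·5
1 = 4·119 − 25·19
1 = −25·138 + 29·119
1 = 29·257 − 54·138
1 = −54·6820 + 1433·257
So 257·1433 ≡ 1 (mod 6820), hence d = 1433.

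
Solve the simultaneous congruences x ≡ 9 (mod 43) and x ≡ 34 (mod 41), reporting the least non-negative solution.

1428

Write x = 9 + 43·k. Then 43·k ≡ 34 − 9 ≡ 25 (mod 41).
Need 43⁻¹ mod 41. Extended Euclid on (41, 2):
41 = 20·2 + 1
2 = 2·1 + 0
Back-substitute:
1 = 41 − 20·2
43⁻¹ ≡ 21 (mod 41), so k ≡ 21·25 ≡ 33 (mod 41).
x = 9 + 43·33 = 1428.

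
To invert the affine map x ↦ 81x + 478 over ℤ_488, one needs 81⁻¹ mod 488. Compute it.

Run Euclid on (488, 81):
488 = 6×81 + 2
81 = 40×2 + 1
2 = 2×1 + 0
Since gcd(81, 488) = 1, back-substitute to write 1 as a combination:
1 = 81 − 40·2
1 = −40·488 + 241·81
So 81·241 ≡ 1 (mod 488).

241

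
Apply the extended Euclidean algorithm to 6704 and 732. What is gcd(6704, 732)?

Repeated division:
6704 = 9*732 + 116
732 = 6*116 + 36
116 = 3*36 + 8
36 = 4*8 + 4
8 = 2*4 + 0
gcd(6704, 732) = 4.
Working backward:
4 = 36 − 4·8
4 = −4·116 + 13·36
4 = 13·732 − 82·116
4 = −82·6704 + 751·732
So 4 = (-82)·6704 + (751)·732.

4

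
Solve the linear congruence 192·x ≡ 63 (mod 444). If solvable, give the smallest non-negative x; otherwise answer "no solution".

no solution

gcd(192, 444):
444 = 2·192 + 60
192 = 3·60 + 12
60 = 5·12 + 0
gcd = 12, but 12 ∤ 63, so the congruence has no solution.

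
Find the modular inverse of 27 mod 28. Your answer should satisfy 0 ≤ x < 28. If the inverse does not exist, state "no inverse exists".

gcd(28, 27) by repeated division:
28 = 1×27 + 1
27 = 27×1 + 0
gcd = 1, so the inverse exists. Back-substitute:
1 = 28 − 27
So 27·(-1) ≡ 1 (mod 28), and -1 ≡ 27 (mod 28).

27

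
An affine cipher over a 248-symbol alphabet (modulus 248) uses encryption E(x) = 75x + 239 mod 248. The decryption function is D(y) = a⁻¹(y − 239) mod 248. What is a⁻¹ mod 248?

43

gcd(248, 75) by repeated division:
248 = 3×75 + 23
75 = 3×23 + 6
23 = 3×6 + 5
6 = 1×5 + 1
5 = 5×1 + 0
The gcd is 1. Working backward:
1 = 6 − 5
1 = −23 + 4·6
1 = 4·75 − 13·23
1 = −13·248 + 43·75
So 75·43 ≡ 1 (mod 248).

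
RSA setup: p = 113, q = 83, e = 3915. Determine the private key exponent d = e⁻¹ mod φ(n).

φ(n) = (p−1)(q−1) = 112·82 = 9184.
Need d with 3915·d ≡ 1 (mod 9184). Apply the extended Euclidean algorithm:
9184 = 2*3915 + 1354
3915 = 2*1354 + 1207
1354 = 1*1207 + 147
1207 = 8*147 + 31
147 = 4*31 + 23
31 = 1*23 + 8
23 = 2*8 + 7
8 = 1*7 + 1
7 = 7*1 + 0
Back-substitute:
1 = 8 − 7
1 = −23 + 3·8
1 = 3·31 − 4·23
1 = −4·147 + 19·31
1 = 19·1207 − 156·147
1 = −156·1354 + 175·1207
1 = 175·3915 − 506·1354
1 = −506·9184 + 1187·3915
So 3915·1187 ≡ 1 (mod 9184), hence d = 1187.

1187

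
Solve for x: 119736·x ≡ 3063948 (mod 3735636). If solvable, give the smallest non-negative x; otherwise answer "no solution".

70192

First find gcd(119736, 3735636):
3735636 = 31×119736 + 23820
119736 = 5×23820 + 636
23820 = 37×636 + 288
636 = 2×288 + 60
288 = 4×60 + 48
60 = 1×48 + 12
48 = 4×12 + 0
gcd = 12 and 12 | 3063948, so solutions exist. Divide through by 12: 9978x ≡ 255329 (mod 311303).
Now find 9978⁻¹ mod 311303:
311303 = 31×9978 + 1985
9978 = 5×1985 + 53
1985 = 37×53 + 24
53 = 2×24 + 5
24 = 4×5 + 4
5 = 1×4 + 1
4 = 4×1 + 0
Back-substitute:
1 = 5 − 4
1 = −24 + 5·5
1 = 5·53 − 11·24
1 = −11·1985 + 412·53
1 = 412·9978 − 2071·1985
1 = −2071·311303 + 64613·9978
So 9978⁻¹ ≡ 64613 (mod 311303).
Then x ≡ 64613·255329 ≡ 70192 (mod 311303); the smallest non-negative solution is x = 70192.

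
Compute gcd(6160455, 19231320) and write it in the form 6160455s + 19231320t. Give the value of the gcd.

15

Repeated division:
19231320 = 3·6160455 + 749955
6160455 = 8·749955 + 160815
749955 = 4·160815 + 106695
160815 = 1·106695 + 54120
106695 = 1·54120 + 52575
54120 = 1·52575 + 1545
52575 = 34·1545 + 45
1545 = 34·45 + 15
45 = 3·15 + 0
gcd(6160455, 19231320) = 15.
Back-substituting:
15 = 1545 − 34·45
15 = −34·52575 + 1157·1545
15 = 1157·54120 − 1191·52575
15 = −1191·106695 + 2348·54120
15 = 2348·160815 − 3539·106695
15 = −3539·749955 + 16504·160815
15 = 16504·6160455 − 135571·749955
15 = −135571·19231320 + 423217·6160455
So 15 = (-135571)·19231320 + (423217)·6160455.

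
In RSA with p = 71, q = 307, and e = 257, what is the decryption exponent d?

φ(n) = (p−1)(q−1) = 70·306 = 21420.
Need d with 257·d ≡ 1 (mod 21420). Apply the extended Euclidean algorithm:
21420 = 83*257 + 89
257 = 2*89 + 79
89 = 1*79 + 10
79 = 7*10 + 9
10 = 1*9 + 1
9 = 9*1 + 0
Back-substitute:
1 = 10 − 9
1 = −79 + 8·10
1 = 8·89 − 9·79
1 = −9·257 + 26·89
1 = 26·21420 − 2167·257
So 257·(-2167) ≡ 1 (mod 21420), hence d ≡ -2167 ≡ 19253 (mod 21420).

19253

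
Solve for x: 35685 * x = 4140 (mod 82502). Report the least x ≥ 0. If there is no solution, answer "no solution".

First find gcd(35685, 82502):
82502 = 2*35685 + 11132
35685 = 3*11132 + 2289
11132 = 4*2289 + 1976
2289 = 1*1976 + 313
1976 = 6*313 + 98
313 = 3*98 + 19
98 = 5*19 + 3
19 = 6*3 + 1
3 = 3*1 + 0
gcd = 1, so a unique solution mod 82502 exists.
Back-substitute for the Bézout coefficients:
1 = 19 − 6·3
1 = −6·98 + 31·19
1 = 31·313 − 99·98
1 = −99·1976 + 625·313
1 = 625·2289 − 724·1976
1 = −724·11132 + 3521·2289
1 = 3521·35685 − 11287·11132
1 = −11287·82502 + 26095·35685
So 35685·(26095) ≡ 1 (mod 82502), giving 35685⁻¹ ≡ 26095.
x ≡ 35685⁻¹·4140 ≡ 26095·4140 ≡ 38182 (mod 82502).

38182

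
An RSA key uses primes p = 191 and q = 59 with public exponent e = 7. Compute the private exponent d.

φ(n) = (p−1)(q−1) = 190·58 = 11020.
Need d with 7·d ≡ 1 (mod 11020). Apply the extended Euclidean algorithm:
11020 = 1574*7 + 2
7 = 3*2 + 1
2 = 2*1 + 0
Back-substitute:
1 = 7 − 3·2
1 = −3·11020 + 4723·7
So 7·4723 ≡ 1 (mod 11020), hence d = 4723.

4723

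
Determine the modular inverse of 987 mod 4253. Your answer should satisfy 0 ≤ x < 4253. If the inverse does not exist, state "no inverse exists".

3249

Apply the Euclidean algorithm to 4253 and 987:
4253 = 4·987 + 305
987 = 3·305 + 72
305 = 4·72 + 17
72 = 4·17 + 4
17 = 4·4 + 1
4 = 4·1 + 0
Since gcd(987, 4253) = 1, back-substitute to write 1 as a combination:
1 = 17 − 4·4
1 = −4·72 + 17·17
1 = 17·305 − 72·72
1 = −72·987 + 233·305
1 = 233·4253 − 1004·987
Hence 987⁻¹ ≡ -1004 ≡ 3249 (mod 4253).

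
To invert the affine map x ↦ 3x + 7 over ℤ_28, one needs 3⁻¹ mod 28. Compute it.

19

Extended Euclidean algorithm:
28 = 9×3 + 1
3 = 3×1 + 0
gcd = 1, so the inverse exists. Back-substitute:
1 = 28 − 9·3
Thus 3·(-9) ≡ 1 (mod 28); reducing, -9 mod 28 = 19.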